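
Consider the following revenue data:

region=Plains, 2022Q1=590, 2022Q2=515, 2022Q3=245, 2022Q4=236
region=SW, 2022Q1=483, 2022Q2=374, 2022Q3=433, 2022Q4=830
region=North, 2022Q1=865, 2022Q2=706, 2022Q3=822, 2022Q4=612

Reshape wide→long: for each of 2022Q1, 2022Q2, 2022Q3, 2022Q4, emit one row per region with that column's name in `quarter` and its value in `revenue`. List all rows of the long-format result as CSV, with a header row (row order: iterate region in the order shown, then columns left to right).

Each (region, column) pair becomes one row: 3 × 4 = 12 rows.
For example, (Plains, 2022Q1) → revenue=590.

region,quarter,revenue
Plains,2022Q1,590
Plains,2022Q2,515
Plains,2022Q3,245
Plains,2022Q4,236
SW,2022Q1,483
SW,2022Q2,374
SW,2022Q3,433
SW,2022Q4,830
North,2022Q1,865
North,2022Q2,706
North,2022Q3,822
North,2022Q4,612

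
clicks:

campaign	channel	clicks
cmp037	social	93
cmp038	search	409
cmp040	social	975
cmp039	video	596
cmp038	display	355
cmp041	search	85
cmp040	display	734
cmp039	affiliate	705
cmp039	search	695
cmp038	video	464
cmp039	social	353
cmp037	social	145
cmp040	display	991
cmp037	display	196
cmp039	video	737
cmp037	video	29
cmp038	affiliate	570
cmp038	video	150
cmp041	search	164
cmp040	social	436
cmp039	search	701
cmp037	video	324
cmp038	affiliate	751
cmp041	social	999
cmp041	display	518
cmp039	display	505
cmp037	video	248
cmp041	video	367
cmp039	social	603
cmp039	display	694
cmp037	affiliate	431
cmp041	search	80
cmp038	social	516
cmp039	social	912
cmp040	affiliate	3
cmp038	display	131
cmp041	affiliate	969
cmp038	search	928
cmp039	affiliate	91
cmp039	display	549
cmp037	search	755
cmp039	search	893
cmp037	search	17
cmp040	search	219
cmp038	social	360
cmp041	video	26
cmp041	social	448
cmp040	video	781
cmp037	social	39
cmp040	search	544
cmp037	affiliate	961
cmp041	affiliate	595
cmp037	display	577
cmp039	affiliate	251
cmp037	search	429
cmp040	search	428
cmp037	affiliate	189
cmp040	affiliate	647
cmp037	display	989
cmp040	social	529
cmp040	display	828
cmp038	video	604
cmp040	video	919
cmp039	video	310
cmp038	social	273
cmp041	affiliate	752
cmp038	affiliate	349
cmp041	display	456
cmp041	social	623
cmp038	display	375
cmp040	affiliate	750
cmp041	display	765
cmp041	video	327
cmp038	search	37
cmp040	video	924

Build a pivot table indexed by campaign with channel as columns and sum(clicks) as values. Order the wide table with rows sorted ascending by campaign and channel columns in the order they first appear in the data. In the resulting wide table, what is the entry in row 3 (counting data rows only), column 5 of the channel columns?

With rows sorted ascending by campaign, row 3 is campaign=cmp039. channel columns in first-appearance order: social, search, video, display, affiliate; column 5 is affiliate.
Long rows with campaign=cmp039, channel=affiliate: 705 + 91 + 251 = 1047.

1047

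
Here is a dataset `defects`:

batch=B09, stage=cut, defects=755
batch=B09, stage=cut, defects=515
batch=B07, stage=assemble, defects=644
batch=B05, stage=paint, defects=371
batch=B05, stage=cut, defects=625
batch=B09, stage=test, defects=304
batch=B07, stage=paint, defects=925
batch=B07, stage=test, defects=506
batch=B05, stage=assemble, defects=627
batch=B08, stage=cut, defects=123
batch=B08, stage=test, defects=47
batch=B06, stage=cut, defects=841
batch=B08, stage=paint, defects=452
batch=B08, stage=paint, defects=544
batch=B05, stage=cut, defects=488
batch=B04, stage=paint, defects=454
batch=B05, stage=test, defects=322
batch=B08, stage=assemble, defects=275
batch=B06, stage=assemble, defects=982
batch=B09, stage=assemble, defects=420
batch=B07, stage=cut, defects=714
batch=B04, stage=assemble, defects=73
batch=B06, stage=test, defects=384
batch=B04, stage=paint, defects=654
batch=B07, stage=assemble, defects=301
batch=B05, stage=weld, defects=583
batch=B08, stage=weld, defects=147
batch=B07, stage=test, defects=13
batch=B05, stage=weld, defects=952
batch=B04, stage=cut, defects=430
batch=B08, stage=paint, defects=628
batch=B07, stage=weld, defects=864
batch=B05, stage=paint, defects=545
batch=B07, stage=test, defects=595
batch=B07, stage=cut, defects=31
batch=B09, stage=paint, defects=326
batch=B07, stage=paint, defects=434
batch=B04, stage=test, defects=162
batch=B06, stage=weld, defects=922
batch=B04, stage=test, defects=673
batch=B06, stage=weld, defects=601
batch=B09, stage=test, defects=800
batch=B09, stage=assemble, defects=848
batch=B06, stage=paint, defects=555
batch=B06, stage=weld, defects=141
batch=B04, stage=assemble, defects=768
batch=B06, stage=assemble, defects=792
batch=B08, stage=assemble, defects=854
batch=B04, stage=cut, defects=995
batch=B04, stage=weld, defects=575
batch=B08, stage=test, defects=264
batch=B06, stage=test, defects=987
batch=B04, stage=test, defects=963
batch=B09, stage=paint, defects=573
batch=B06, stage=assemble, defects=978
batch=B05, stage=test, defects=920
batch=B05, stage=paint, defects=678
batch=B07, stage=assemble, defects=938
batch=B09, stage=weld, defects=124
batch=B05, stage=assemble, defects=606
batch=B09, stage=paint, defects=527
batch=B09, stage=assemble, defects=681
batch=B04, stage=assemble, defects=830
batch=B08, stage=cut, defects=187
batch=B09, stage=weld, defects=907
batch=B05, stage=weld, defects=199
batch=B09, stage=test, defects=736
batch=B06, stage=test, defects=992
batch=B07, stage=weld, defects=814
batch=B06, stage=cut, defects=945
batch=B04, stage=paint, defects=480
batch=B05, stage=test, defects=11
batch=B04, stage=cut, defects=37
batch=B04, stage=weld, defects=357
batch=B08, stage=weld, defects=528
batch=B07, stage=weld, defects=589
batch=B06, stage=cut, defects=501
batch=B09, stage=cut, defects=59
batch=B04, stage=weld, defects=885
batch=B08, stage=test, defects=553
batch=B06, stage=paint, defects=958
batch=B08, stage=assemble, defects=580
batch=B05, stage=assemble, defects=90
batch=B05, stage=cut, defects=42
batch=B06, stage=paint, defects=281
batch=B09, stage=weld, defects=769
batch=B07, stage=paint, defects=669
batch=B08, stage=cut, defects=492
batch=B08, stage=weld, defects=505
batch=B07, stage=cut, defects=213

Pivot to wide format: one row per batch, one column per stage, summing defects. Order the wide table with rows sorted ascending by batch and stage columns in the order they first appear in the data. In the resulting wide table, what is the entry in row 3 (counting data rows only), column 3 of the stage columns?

With rows sorted ascending by batch, row 3 is batch=B06. stage columns in first-appearance order: cut, assemble, paint, test, weld; column 3 is paint.
Long rows with batch=B06, stage=paint: 555 + 958 + 281 = 1794.

1794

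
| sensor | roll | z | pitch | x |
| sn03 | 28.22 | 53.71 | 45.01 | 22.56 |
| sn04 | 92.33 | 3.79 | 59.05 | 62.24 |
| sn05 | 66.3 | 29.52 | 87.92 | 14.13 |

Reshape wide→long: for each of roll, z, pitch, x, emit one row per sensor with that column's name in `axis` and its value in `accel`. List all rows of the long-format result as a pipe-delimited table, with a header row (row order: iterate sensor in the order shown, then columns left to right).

| sensor | axis | accel |
| sn03 | roll | 28.22 |
| sn03 | z | 53.71 |
| sn03 | pitch | 45.01 |
| sn03 | x | 22.56 |
| sn04 | roll | 92.33 |
| sn04 | z | 3.79 |
| sn04 | pitch | 59.05 |
| sn04 | x | 62.24 |
| sn05 | roll | 66.3 |
| sn05 | z | 29.52 |
| sn05 | pitch | 87.92 |
| sn05 | x | 14.13 |

Each (sensor, column) pair becomes one row: 3 × 4 = 12 rows.
For example, (sn03, roll) → accel=28.22.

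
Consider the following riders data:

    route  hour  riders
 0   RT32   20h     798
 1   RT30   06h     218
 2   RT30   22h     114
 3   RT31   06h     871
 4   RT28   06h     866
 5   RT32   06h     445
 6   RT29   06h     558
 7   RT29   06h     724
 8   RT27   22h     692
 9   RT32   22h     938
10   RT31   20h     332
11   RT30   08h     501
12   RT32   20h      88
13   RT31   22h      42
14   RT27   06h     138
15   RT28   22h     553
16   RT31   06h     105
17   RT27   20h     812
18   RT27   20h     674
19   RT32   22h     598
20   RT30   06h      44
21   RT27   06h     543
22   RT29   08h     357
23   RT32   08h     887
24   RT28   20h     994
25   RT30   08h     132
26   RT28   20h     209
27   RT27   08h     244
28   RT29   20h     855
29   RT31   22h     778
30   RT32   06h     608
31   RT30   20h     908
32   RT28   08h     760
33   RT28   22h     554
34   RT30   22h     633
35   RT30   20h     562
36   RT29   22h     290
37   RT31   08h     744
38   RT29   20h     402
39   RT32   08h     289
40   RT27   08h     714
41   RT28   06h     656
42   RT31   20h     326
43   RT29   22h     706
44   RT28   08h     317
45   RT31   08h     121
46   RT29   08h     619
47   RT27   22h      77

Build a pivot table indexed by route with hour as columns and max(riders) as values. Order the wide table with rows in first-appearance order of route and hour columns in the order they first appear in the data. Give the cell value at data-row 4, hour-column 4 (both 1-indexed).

With rows in first-appearance order of route, row 4 is route=RT28. hour columns in first-appearance order: 20h, 06h, 22h, 08h; column 4 is 08h.
Long rows with route=RT28, hour=08h: max(760, 317) = 760.

760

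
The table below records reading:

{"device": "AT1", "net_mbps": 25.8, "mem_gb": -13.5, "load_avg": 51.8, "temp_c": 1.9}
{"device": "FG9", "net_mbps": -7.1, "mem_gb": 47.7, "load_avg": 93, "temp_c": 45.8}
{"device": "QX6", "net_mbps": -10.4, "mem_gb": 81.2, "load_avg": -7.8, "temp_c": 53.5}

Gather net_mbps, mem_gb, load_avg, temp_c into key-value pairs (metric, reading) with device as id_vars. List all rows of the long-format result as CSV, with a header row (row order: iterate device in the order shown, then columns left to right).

Each (device, column) pair becomes one row: 3 × 4 = 12 rows.
For example, (AT1, net_mbps) → reading=25.8.

device,metric,reading
AT1,net_mbps,25.8
AT1,mem_gb,-13.5
AT1,load_avg,51.8
AT1,temp_c,1.9
FG9,net_mbps,-7.1
FG9,mem_gb,47.7
FG9,load_avg,93
FG9,temp_c,45.8
QX6,net_mbps,-10.4
QX6,mem_gb,81.2
QX6,load_avg,-7.8
QX6,temp_c,53.5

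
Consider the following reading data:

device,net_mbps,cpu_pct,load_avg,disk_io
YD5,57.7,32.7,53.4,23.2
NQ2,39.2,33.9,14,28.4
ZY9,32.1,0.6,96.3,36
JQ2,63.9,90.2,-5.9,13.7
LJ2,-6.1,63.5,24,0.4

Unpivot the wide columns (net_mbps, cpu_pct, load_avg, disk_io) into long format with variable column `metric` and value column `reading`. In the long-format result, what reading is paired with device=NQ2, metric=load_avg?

14

Unpivoting turns each (device, wide-column) pair into one long row.
The wide cell at row NQ2, column load_avg holds 14, so the long row (NQ2, load_avg) has reading=14.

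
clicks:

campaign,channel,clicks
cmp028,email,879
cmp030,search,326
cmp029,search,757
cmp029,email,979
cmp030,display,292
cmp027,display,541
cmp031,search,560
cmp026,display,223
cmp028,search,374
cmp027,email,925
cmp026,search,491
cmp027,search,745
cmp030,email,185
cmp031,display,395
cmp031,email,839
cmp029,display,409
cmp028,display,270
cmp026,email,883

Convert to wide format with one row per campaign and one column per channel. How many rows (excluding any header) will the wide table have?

6 distinct campaign values → 6 rows.

6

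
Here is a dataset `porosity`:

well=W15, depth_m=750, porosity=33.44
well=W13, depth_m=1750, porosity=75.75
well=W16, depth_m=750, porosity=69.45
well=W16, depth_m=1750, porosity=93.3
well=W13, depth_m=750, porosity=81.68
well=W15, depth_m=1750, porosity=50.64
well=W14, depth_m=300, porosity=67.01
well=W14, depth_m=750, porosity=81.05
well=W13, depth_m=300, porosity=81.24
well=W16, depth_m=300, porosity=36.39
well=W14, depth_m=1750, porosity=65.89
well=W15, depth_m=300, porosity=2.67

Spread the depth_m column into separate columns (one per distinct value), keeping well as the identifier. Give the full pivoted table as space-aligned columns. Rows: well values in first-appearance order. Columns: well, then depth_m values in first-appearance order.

well  750    1750   300  
W15   33.44  50.64  2.67 
W13   81.68  75.75  81.24
W16   69.45  93.3   36.39
W14   81.05  65.89  67.01

Columns: well plus the 3 distinct depth_m values (750, 1750, 300).
For example, row W15 column 750 takes porosity=33.44 from the long row (W15, 750).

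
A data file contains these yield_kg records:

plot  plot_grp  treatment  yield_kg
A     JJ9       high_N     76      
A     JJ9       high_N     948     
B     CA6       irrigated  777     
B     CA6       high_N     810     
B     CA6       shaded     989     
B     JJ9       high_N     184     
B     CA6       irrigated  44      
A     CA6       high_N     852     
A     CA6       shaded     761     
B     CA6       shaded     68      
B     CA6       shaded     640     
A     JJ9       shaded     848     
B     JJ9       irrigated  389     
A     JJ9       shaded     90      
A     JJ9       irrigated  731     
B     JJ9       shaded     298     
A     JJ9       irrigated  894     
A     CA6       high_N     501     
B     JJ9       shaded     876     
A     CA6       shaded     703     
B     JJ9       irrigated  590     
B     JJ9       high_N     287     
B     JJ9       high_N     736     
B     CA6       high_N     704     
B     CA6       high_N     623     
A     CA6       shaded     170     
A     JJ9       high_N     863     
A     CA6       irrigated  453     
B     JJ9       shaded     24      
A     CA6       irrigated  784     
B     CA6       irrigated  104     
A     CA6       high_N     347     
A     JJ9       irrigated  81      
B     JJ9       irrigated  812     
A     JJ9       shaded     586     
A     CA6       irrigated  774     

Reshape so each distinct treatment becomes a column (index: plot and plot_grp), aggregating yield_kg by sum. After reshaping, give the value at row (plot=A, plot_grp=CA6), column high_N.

1700

Rows with plot=A, plot_grp=CA6 and treatment=high_N: yield_kg values are 852, 501, 347.
852 + 501 + 347 = 1700.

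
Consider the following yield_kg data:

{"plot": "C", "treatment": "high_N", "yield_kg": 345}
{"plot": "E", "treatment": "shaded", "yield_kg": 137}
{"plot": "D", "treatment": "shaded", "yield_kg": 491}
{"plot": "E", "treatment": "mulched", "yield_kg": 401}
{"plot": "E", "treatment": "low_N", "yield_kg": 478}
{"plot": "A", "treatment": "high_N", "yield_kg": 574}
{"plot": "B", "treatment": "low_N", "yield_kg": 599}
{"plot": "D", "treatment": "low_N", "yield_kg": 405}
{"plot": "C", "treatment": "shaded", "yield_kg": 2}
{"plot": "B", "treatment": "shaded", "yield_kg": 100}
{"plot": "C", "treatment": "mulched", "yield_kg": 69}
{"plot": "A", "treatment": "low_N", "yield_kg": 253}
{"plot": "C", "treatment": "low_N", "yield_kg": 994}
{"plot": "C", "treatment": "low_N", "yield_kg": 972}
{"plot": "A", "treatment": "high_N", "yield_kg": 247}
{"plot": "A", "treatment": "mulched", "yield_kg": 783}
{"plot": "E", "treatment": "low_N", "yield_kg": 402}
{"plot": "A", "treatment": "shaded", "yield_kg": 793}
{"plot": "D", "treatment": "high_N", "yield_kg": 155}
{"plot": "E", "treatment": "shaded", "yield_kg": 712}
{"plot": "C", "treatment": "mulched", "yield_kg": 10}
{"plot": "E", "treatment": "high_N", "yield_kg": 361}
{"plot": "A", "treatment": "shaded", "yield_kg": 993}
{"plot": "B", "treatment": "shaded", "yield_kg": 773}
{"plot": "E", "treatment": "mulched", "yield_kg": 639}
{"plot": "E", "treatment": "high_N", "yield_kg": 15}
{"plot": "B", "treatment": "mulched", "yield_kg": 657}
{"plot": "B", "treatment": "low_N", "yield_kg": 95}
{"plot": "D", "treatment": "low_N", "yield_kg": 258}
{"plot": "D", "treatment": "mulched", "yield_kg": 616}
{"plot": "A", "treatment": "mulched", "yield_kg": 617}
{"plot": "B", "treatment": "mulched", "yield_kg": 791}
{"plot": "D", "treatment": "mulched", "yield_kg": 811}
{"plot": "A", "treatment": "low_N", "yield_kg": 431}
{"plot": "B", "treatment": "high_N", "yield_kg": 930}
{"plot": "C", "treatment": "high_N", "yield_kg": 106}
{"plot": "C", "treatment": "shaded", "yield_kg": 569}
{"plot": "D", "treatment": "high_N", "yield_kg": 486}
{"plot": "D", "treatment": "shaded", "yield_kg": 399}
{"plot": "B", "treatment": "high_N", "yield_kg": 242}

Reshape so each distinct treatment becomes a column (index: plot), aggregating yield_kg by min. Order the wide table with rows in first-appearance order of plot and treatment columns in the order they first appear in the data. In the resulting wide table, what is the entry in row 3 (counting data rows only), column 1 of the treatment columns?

With rows in first-appearance order of plot, row 3 is plot=D. treatment columns in first-appearance order: high_N, shaded, mulched, low_N; column 1 is high_N.
Long rows with plot=D, treatment=high_N: min(155, 486) = 155.

155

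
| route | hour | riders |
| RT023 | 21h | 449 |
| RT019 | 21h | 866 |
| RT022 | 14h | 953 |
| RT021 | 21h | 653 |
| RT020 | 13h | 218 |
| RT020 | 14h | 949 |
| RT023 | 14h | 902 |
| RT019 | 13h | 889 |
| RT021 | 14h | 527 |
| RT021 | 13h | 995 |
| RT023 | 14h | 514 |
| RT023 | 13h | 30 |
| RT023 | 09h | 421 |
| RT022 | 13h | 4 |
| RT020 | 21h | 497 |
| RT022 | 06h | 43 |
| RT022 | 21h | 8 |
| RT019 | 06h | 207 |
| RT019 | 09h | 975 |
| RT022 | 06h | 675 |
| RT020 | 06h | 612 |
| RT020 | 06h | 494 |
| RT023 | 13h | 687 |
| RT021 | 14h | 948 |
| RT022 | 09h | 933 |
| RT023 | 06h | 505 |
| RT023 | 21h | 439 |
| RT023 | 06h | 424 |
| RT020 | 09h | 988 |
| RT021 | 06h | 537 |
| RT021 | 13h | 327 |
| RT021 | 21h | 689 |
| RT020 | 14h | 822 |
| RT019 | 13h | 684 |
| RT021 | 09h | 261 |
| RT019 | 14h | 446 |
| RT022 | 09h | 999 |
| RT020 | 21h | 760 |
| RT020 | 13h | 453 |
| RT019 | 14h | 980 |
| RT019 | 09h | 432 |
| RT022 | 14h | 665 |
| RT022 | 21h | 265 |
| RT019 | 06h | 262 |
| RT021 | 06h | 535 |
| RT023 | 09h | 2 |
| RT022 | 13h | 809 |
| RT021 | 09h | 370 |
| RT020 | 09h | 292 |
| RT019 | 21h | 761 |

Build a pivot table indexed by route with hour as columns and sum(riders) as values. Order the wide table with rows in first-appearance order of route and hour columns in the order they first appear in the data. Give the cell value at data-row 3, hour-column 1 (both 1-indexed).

273

With rows in first-appearance order of route, row 3 is route=RT022. hour columns in first-appearance order: 21h, 14h, 13h, 09h, 06h; column 1 is 21h.
Long rows with route=RT022, hour=21h: 8 + 265 = 273.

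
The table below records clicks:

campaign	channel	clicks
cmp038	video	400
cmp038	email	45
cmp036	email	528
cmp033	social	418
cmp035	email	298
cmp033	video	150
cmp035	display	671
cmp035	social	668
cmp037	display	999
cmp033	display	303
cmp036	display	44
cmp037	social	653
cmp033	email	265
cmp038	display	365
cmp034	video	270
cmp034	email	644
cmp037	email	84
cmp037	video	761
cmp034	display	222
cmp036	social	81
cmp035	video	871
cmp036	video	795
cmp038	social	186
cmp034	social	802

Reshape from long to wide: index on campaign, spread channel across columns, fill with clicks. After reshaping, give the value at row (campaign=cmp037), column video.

761

Wide layout: rows indexed by campaign, columns are the 4 distinct channel values (video, email, social, display).
Cell (campaign=cmp037, channel=video) draws from the long row where campaign=cmp037 and channel=video, which has clicks=761.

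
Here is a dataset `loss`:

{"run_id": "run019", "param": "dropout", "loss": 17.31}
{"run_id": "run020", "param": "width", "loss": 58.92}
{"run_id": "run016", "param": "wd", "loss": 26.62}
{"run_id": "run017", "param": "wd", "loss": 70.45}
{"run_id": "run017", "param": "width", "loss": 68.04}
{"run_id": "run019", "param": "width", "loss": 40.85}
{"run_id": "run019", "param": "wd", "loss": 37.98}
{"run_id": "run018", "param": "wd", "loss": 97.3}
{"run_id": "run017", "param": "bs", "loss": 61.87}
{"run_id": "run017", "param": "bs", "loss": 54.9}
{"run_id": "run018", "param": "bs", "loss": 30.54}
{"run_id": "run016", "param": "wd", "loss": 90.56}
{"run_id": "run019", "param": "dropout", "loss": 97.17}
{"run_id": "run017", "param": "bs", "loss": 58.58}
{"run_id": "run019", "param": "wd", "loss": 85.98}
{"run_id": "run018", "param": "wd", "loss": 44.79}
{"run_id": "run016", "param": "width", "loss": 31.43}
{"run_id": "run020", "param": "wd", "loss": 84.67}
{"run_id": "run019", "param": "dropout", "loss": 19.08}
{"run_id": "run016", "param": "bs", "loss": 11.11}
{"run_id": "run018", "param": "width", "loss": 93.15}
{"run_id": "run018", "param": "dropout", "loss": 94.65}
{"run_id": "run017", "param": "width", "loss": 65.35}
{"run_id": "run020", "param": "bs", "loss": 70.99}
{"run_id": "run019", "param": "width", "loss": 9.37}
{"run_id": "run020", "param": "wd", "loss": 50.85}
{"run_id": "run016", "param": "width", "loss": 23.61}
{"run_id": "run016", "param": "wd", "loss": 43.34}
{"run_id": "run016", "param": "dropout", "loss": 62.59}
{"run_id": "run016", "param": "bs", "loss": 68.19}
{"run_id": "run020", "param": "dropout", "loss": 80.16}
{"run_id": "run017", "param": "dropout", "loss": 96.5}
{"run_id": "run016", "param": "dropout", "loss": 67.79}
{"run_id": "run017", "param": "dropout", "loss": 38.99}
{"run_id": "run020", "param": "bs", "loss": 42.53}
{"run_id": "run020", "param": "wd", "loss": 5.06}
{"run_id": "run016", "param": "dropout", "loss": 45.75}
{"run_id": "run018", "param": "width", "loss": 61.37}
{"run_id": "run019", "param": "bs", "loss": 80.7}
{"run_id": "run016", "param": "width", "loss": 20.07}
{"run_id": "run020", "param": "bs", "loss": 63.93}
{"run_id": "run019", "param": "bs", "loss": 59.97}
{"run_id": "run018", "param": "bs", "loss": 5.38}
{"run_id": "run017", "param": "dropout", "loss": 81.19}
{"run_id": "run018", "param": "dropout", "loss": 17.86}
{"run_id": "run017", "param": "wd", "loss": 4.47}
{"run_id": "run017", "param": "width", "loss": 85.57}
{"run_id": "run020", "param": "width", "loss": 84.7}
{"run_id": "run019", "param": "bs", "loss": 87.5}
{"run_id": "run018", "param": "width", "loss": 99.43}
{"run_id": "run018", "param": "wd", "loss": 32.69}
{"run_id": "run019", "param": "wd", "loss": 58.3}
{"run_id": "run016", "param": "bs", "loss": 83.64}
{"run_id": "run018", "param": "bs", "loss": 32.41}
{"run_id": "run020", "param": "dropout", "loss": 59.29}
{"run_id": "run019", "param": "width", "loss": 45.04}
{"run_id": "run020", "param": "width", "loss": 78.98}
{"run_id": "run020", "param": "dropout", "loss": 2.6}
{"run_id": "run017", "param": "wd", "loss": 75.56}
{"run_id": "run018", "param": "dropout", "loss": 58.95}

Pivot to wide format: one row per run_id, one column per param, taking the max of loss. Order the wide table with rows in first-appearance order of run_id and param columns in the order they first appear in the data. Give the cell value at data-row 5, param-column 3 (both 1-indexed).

With rows in first-appearance order of run_id, row 5 is run_id=run018. param columns in first-appearance order: dropout, width, wd, bs; column 3 is wd.
Long rows with run_id=run018, param=wd: max(97.3, 44.79, 32.69) = 97.3.

97.3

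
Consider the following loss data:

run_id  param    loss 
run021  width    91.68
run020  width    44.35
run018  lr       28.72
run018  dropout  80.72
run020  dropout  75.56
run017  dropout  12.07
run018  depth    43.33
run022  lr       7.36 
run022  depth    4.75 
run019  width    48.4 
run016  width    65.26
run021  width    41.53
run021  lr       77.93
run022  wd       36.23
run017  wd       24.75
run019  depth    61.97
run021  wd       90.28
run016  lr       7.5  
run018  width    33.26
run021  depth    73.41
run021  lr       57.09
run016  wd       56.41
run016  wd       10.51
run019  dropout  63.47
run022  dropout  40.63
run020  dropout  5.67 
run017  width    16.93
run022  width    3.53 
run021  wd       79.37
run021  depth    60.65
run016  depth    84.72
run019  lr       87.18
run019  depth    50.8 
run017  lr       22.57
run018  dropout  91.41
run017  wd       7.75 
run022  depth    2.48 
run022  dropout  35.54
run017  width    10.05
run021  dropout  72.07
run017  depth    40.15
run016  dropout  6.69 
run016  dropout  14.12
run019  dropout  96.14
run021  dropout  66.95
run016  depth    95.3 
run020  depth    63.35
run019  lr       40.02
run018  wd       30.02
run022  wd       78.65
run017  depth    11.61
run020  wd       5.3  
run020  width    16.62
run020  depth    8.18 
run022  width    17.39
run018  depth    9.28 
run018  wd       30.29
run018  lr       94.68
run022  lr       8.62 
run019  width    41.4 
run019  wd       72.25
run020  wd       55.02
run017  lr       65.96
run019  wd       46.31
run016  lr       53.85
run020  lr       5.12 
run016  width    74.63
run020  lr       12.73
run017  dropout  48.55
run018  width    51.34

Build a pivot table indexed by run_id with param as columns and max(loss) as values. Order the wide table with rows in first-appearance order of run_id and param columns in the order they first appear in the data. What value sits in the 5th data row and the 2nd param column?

8.62

With rows in first-appearance order of run_id, row 5 is run_id=run022. param columns in first-appearance order: width, lr, dropout, depth, wd; column 2 is lr.
Long rows with run_id=run022, param=lr: max(7.36, 8.62) = 8.62.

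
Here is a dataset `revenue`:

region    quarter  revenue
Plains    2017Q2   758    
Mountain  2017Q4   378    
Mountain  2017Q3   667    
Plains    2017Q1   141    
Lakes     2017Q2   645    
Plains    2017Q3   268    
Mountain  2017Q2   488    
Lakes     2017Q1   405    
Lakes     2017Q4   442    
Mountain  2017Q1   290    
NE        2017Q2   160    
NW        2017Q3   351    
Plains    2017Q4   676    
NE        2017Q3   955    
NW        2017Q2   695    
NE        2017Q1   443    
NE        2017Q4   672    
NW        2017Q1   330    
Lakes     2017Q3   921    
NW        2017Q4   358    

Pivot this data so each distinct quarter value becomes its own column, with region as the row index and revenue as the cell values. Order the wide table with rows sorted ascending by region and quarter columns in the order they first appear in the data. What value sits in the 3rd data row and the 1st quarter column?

160

With rows sorted ascending by region, row 3 is region=NE. quarter columns in first-appearance order: 2017Q2, 2017Q4, 2017Q3, 2017Q1; column 1 is 2017Q2.
Long rows with region=NE, quarter=2017Q2: revenue = 160.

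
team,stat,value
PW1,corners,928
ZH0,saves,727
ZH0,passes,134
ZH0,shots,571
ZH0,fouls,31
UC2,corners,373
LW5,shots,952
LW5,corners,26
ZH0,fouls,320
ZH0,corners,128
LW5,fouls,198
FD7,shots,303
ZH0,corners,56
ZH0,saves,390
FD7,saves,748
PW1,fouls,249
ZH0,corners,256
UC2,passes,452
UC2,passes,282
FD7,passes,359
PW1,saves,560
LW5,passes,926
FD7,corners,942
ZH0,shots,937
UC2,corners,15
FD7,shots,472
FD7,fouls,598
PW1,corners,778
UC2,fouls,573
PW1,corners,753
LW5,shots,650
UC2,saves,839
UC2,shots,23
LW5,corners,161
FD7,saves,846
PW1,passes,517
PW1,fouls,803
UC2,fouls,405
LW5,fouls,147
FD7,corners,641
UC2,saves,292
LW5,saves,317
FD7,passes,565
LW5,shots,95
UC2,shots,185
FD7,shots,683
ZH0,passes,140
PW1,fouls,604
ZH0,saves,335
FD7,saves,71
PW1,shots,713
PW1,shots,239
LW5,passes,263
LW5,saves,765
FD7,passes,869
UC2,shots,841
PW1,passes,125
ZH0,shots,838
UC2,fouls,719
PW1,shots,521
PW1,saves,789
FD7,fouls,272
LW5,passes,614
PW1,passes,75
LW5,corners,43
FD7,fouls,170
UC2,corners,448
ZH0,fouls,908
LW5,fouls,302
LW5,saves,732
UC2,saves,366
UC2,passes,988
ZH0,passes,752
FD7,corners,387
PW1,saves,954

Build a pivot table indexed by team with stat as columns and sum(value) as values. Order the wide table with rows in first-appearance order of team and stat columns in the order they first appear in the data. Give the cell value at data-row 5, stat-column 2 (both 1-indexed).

1665

With rows in first-appearance order of team, row 5 is team=FD7. stat columns in first-appearance order: corners, saves, passes, shots, fouls; column 2 is saves.
Long rows with team=FD7, stat=saves: 748 + 846 + 71 = 1665.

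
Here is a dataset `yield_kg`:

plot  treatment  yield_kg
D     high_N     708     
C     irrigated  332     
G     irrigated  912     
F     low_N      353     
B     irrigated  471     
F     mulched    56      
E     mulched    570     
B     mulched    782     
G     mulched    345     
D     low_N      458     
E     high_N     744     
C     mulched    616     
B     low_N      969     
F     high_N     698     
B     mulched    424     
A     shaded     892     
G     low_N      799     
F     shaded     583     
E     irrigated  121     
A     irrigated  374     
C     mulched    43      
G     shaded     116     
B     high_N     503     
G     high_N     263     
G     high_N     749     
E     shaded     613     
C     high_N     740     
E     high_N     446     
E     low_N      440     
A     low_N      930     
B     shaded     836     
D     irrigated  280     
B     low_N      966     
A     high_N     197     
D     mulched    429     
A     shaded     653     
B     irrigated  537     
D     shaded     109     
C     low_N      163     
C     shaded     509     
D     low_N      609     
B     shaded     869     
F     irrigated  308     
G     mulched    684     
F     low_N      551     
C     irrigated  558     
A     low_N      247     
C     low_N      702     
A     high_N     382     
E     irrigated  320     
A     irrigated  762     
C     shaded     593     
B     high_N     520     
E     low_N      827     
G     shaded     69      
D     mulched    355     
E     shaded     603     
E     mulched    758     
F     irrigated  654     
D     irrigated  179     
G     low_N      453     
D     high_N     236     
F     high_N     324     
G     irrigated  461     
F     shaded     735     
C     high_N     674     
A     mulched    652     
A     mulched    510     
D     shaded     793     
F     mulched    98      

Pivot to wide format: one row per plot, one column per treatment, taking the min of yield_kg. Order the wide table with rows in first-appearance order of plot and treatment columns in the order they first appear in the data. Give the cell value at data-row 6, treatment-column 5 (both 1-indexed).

With rows in first-appearance order of plot, row 6 is plot=E. treatment columns in first-appearance order: high_N, irrigated, low_N, mulched, shaded; column 5 is shaded.
Long rows with plot=E, treatment=shaded: min(613, 603) = 603.

603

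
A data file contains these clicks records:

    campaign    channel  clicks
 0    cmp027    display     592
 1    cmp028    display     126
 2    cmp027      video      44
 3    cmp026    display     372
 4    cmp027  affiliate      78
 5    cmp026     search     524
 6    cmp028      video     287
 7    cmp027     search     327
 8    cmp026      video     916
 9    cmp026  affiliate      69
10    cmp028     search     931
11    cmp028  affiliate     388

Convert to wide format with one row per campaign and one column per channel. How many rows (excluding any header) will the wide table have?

3

3 distinct campaign values → 3 rows.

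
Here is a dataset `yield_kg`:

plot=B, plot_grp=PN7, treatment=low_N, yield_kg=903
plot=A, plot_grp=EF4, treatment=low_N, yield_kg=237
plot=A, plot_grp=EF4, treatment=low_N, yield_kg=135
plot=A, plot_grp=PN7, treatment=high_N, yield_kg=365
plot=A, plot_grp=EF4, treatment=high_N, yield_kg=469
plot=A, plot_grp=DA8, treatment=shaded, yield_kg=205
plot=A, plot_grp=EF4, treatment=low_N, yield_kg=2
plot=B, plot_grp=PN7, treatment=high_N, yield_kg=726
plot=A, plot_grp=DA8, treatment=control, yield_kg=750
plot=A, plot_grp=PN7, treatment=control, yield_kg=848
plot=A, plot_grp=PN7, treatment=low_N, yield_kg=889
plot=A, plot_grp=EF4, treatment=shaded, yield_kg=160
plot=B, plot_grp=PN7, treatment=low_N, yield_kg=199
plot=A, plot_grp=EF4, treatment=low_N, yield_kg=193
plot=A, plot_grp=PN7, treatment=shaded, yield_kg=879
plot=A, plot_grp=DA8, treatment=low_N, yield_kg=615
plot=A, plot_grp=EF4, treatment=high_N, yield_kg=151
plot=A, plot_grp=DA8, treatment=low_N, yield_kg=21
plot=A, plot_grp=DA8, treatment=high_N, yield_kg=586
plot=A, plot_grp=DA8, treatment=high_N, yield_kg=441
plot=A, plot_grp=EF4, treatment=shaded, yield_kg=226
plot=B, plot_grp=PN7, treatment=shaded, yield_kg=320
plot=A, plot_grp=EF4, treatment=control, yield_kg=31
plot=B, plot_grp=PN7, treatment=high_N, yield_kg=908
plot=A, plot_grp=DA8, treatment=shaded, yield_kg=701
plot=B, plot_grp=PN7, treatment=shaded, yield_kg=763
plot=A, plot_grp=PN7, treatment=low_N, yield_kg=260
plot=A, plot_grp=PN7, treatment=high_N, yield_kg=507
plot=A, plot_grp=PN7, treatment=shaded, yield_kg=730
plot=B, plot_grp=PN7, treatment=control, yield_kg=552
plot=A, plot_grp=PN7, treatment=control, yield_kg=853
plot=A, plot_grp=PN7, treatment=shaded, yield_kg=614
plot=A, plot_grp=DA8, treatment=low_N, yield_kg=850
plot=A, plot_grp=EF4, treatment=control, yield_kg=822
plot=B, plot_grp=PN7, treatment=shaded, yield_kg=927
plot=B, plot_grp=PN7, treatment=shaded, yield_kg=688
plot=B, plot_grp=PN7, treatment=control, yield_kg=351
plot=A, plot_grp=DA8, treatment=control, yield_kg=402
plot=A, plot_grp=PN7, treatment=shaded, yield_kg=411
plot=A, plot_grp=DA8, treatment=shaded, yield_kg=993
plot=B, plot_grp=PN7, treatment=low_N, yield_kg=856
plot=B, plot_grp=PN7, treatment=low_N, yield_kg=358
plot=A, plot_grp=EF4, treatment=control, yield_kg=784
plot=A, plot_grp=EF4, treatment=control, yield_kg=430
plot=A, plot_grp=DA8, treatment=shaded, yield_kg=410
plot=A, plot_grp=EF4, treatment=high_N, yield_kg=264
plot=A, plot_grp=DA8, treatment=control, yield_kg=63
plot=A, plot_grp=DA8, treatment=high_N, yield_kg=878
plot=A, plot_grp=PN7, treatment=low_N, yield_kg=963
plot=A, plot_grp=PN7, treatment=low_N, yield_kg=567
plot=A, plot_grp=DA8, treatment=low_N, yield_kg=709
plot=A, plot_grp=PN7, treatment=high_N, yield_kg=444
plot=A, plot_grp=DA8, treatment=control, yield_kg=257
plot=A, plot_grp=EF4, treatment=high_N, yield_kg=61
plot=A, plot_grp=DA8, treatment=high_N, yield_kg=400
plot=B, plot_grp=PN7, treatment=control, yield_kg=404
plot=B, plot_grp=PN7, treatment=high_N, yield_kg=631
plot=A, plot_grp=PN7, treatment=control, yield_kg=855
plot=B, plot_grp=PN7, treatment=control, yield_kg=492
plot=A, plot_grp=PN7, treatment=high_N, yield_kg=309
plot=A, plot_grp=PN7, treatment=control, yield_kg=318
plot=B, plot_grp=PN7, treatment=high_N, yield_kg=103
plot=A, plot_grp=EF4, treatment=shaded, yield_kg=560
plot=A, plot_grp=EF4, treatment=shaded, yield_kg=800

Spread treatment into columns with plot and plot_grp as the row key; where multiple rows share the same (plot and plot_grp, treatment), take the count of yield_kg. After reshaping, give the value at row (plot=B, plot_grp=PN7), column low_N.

4

Rows with plot=B, plot_grp=PN7 and treatment=low_N: yield_kg values are 903, 199, 856, 358.
4 rows match — count = 4.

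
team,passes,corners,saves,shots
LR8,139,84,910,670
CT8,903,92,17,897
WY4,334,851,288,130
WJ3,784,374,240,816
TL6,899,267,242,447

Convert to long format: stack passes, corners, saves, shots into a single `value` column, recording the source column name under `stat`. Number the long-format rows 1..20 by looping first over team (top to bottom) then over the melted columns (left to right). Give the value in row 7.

20 rows total (5 × 4). Row 7: index ⌊(7-1)/4⌋ = 1 into team → CT8; (7-1) mod 4 = 2 into the melted columns → saves.
So row 7 is (CT8, saves, 17); value = 17.

17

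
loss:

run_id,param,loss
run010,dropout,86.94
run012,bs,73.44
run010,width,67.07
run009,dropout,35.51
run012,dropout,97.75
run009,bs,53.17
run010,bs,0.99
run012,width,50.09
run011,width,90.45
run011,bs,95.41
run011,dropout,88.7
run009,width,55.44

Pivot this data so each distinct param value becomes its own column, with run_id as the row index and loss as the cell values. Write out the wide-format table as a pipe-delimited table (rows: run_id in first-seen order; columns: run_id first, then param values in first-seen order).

Columns: run_id plus the 3 distinct param values (dropout, bs, width).
For example, row run010 column dropout takes loss=86.94 from the long row (run010, dropout).

| run_id | dropout | bs | width |
| run010 | 86.94 | 0.99 | 67.07 |
| run012 | 97.75 | 73.44 | 50.09 |
| run009 | 35.51 | 53.17 | 55.44 |
| run011 | 88.7 | 95.41 | 90.45 |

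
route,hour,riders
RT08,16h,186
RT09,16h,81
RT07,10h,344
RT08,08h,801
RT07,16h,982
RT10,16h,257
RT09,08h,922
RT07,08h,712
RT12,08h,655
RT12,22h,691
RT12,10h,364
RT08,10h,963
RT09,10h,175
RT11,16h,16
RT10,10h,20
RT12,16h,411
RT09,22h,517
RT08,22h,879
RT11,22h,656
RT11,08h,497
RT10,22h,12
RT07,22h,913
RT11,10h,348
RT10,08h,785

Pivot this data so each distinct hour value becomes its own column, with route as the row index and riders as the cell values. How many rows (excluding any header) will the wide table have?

6 distinct route values → 6 rows.

6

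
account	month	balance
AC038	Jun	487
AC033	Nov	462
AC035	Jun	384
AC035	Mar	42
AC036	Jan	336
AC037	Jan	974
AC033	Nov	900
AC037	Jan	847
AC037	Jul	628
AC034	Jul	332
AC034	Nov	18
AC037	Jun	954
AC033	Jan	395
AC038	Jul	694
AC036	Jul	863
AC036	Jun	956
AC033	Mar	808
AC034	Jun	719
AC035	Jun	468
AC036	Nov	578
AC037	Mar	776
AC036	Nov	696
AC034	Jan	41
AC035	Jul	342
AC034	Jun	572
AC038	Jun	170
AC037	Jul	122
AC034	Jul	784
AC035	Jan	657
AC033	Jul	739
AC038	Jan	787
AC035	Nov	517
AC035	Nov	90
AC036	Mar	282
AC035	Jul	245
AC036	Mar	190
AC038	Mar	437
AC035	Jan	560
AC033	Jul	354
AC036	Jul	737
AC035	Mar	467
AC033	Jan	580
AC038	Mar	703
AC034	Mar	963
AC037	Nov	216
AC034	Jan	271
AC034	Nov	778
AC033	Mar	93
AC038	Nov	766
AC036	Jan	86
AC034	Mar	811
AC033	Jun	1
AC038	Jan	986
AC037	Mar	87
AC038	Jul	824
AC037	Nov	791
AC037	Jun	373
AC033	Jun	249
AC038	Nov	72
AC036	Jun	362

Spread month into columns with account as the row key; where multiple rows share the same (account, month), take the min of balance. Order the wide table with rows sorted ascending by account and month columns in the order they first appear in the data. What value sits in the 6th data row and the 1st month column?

170

With rows sorted ascending by account, row 6 is account=AC038. month columns in first-appearance order: Jun, Nov, Mar, Jan, Jul; column 1 is Jun.
Long rows with account=AC038, month=Jun: min(487, 170) = 170.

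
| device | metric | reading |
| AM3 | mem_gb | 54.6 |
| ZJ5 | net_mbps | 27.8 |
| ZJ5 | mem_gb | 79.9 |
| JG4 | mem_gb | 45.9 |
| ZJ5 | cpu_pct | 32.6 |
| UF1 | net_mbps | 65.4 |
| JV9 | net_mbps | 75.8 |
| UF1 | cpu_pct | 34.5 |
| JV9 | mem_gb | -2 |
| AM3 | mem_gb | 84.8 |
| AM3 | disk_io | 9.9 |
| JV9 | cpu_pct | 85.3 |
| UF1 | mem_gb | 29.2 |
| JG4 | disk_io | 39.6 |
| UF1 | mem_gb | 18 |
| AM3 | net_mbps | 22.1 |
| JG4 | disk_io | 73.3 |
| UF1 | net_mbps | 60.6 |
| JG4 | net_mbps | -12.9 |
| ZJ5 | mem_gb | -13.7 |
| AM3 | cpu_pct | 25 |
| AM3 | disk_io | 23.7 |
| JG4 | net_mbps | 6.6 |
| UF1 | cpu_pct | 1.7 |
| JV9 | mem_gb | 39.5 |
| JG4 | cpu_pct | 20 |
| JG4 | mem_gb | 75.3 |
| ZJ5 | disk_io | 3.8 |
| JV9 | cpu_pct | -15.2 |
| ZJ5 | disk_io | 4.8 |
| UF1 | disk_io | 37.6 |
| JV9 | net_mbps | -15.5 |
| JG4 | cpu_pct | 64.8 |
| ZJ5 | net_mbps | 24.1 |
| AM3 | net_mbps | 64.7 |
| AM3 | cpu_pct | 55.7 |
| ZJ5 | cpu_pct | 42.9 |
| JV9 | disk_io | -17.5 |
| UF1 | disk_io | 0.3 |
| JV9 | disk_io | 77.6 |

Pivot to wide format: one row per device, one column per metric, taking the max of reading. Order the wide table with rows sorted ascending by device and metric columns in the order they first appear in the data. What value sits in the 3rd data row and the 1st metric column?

39.5

With rows sorted ascending by device, row 3 is device=JV9. metric columns in first-appearance order: mem_gb, net_mbps, cpu_pct, disk_io; column 1 is mem_gb.
Long rows with device=JV9, metric=mem_gb: max(-2, 39.5) = 39.5.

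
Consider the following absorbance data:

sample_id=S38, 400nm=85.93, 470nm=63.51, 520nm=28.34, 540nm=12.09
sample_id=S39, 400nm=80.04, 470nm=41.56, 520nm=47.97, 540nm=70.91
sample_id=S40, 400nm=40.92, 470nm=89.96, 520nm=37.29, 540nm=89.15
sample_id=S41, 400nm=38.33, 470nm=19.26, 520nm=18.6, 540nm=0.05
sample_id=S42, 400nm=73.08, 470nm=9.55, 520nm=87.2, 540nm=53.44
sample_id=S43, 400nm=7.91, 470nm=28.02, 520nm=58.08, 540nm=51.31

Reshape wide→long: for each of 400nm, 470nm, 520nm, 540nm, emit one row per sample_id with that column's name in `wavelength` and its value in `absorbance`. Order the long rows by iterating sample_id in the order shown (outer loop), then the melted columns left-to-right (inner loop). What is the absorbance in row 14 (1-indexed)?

19.26

24 rows total (6 × 4). Row 14: index ⌊(14-1)/4⌋ = 3 into sample_id → S41; (14-1) mod 4 = 1 into the melted columns → 470nm.
So row 14 is (S41, 470nm, 19.26); absorbance = 19.26.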